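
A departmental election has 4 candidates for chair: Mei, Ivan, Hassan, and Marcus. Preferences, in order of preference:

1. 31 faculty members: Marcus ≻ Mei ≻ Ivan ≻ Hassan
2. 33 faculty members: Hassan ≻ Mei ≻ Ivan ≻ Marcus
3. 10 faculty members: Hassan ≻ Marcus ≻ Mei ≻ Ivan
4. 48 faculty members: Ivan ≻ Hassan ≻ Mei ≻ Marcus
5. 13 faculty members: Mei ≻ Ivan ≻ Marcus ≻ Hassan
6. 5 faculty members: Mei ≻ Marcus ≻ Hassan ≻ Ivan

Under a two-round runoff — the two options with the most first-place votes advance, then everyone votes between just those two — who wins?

Ivan

Round 1 first-place votes: Mei 18, Ivan 48, Hassan 43, Marcus 31.
Ivan and Hassan advance.
Runoff: Ivan is preferred to Hassan by 92 voters; Hassan by 48.
Ivan wins the runoff.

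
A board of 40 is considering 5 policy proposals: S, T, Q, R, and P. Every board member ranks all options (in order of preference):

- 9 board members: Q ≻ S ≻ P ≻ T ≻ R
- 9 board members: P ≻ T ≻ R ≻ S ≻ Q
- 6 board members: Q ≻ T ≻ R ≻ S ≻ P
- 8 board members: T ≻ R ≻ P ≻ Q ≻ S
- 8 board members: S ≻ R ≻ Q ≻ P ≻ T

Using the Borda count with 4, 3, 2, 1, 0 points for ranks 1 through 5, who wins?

S: 9·3 + 9·1 + 6·1 + 8·0 + 8·4 = 74
T: 9·1 + 9·3 + 6·3 + 8·4 + 8·0 = 86
Q: 9·4 + 9·0 + 6·4 + 8·1 + 8·2 = 84
R: 9·0 + 9·2 + 6·2 + 8·3 + 8·3 = 78
P: 9·2 + 9·4 + 6·0 + 8·2 + 8·1 = 78
T has the highest Borda score (86).

T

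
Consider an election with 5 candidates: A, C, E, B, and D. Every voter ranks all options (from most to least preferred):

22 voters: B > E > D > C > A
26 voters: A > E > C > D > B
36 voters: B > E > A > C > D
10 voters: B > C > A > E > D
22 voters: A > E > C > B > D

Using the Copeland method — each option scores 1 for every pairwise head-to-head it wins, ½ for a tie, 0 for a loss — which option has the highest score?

B

A: beats C and D; ties E; loses to B → score 2.5.
C: beats D; loses to A, E, and B → score 1.
E: beats C and D; ties A; loses to B → score 2.5.
B: beats A, C, E, and D → score 4.
D: loses to A, C, E, and B → score 0.
B has the best pairwise record.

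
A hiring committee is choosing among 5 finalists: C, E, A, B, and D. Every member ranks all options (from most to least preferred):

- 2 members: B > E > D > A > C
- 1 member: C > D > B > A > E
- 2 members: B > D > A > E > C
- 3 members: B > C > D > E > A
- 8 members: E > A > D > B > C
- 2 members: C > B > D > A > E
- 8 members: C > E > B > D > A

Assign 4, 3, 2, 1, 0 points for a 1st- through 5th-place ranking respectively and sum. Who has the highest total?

C: 2·0 + 1·4 + 2·0 + 3·3 + 8·0 + 2·4 + 8·4 = 53
E: 2·3 + 1·0 + 2·1 + 3·1 + 8·4 + 2·0 + 8·3 = 67
A: 2·1 + 1·1 + 2·2 + 3·0 + 8·3 + 2·1 + 8·0 = 33
B: 2·4 + 1·2 + 2·4 + 3·4 + 8·1 + 2·3 + 8·2 = 60
D: 2·2 + 1·3 + 2·3 + 3·2 + 8·2 + 2·2 + 8·1 = 47
E has the highest Borda score (67).

E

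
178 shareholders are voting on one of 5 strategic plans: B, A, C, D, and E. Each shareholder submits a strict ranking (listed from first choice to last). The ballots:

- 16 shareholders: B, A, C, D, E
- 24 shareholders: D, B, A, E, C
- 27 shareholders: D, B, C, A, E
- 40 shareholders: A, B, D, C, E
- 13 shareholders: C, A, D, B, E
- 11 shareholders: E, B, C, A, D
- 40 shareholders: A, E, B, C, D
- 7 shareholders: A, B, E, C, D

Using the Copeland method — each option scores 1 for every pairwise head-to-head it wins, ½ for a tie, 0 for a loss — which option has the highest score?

A

B: beats C, D, and E; loses to A → score 3.
A: beats B, C, D, and E → score 4.
C: beats E; loses to B, A, and D → score 1.
D: beats C and E; loses to B and A → score 2.
E: loses to B, A, C, and D → score 0.
A has the best pairwise record.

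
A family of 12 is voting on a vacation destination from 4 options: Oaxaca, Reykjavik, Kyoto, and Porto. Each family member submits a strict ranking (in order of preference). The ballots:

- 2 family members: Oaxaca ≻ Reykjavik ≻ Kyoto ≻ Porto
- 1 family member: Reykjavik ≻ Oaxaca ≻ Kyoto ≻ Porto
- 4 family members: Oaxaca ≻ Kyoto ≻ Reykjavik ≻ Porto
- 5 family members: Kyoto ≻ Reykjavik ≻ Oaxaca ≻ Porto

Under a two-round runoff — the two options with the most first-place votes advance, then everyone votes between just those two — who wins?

Round 1 first-place votes: Oaxaca 6, Reykjavik 1, Kyoto 5, Porto 0.
Oaxaca and Kyoto advance.
Runoff: Oaxaca is preferred to Kyoto by 7 voters; Kyoto by 5.
Oaxaca wins the runoff.

Oaxaca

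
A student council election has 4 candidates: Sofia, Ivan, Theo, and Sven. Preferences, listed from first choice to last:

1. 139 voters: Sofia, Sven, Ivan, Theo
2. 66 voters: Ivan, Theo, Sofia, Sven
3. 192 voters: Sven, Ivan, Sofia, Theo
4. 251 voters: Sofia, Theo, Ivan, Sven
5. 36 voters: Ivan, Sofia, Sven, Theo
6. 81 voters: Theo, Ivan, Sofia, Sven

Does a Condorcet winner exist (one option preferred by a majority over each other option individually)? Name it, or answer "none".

Sofia

Sofia vs Ivan: 390–375 for Sofia.
Sofia vs Theo: 618–147 for Sofia.
Sofia vs Sven: 573–192 for Sofia.
Sofia beats every other option head-to-head.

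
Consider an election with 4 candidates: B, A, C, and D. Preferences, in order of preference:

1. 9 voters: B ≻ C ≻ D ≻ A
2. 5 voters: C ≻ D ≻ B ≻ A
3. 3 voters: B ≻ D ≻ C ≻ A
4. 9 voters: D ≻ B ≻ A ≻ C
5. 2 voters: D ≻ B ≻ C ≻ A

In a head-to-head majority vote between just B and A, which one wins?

Voters preferring B to A: 28; preferring A to B: 0.
B wins the head-to-head.

B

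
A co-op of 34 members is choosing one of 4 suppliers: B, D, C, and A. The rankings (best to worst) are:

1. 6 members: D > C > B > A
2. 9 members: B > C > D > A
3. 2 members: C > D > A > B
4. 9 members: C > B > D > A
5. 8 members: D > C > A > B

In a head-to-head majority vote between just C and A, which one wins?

C

Voters preferring C to A: 34; preferring A to C: 0.
C wins the head-to-head.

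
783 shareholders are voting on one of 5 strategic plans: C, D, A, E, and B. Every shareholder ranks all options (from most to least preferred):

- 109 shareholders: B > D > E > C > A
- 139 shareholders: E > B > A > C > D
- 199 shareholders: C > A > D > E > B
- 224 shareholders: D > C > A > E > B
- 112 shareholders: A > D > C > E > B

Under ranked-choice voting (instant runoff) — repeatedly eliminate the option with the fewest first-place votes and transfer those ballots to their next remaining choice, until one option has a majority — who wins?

D

Round 1: C 199, D 224, A 112, E 139, B 109. Eliminate B.
Round 2: C 199, D 333, A 112, E 139. Eliminate A.
Round 3: C 199, D 445, E 139. D has a majority.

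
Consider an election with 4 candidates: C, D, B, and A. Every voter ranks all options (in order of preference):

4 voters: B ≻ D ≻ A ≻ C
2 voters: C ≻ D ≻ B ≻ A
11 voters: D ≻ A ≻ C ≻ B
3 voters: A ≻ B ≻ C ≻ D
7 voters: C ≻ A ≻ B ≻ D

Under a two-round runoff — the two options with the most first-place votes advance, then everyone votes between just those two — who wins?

Round 1 first-place votes: C 9, D 11, B 4, A 3.
D and C advance.
Runoff: D is preferred to C by 15 voters; C by 12.
D wins the runoff.

D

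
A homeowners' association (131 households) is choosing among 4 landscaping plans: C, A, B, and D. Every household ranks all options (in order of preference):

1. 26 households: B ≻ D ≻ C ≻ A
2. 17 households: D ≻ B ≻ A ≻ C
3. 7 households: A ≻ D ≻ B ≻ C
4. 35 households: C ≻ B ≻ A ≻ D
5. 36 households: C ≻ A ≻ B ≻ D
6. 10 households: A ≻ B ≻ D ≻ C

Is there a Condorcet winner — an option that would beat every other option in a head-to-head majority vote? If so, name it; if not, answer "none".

C vs A: 97–34 for C.
C vs B: 71–60 for C.
C vs D: 71–60 for C.
C beats every other option head-to-head.

C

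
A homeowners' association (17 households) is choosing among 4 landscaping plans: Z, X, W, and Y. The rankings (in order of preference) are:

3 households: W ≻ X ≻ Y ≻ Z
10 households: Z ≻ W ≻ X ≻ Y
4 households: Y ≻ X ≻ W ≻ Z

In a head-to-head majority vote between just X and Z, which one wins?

Z

Voters preferring X to Z: 7; preferring Z to X: 10.
Z wins the head-to-head.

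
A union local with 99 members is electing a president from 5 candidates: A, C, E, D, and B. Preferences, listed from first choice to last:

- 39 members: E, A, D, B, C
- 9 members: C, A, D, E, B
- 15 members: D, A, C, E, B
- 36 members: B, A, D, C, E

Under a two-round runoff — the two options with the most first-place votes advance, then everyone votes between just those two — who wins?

Round 1 first-place votes: A 0, C 9, E 39, D 15, B 36.
E and B advance.
Runoff: E is preferred to B by 63 voters; B by 36.
E wins the runoff.

E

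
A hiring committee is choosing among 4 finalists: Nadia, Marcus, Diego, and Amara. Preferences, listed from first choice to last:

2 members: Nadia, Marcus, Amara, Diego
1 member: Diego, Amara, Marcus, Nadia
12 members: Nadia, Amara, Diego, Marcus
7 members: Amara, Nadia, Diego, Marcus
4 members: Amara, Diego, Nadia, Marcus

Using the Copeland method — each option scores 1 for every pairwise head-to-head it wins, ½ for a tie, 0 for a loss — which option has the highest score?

Nadia

Nadia: beats Marcus, Diego, and Amara → score 3.
Marcus: loses to Nadia, Diego, and Amara → score 0.
Diego: beats Marcus; loses to Nadia and Amara → score 1.
Amara: beats Marcus and Diego; loses to Nadia → score 2.
Nadia has the best pairwise record.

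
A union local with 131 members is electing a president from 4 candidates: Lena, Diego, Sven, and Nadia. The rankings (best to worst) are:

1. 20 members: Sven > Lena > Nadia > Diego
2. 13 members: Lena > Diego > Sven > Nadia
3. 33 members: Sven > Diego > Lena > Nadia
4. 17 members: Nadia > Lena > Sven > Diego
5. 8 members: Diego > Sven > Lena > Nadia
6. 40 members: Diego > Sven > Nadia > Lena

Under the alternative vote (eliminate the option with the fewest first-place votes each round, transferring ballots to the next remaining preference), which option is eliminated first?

Lena

Round 1: Lena 13, Diego 48, Sven 53, Nadia 17. Eliminate Lena.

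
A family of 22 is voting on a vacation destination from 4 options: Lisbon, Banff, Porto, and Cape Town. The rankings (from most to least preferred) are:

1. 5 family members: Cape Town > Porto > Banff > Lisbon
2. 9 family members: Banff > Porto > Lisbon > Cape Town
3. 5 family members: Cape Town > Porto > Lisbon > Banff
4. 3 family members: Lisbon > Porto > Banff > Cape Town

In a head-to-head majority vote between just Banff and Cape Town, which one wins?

Voters preferring Banff to Cape Town: 12; preferring Cape Town to Banff: 10.
Banff wins the head-to-head.

Banff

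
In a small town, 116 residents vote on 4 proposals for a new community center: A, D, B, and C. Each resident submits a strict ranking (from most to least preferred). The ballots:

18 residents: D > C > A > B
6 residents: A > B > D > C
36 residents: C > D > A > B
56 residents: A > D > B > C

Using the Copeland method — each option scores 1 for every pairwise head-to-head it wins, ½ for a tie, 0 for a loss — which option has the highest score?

A

A: beats D, B, and C → score 3.
D: beats B and C; loses to A → score 2.
B: beats C; loses to A and D → score 1.
C: loses to A, D, and B → score 0.
A has the best pairwise record.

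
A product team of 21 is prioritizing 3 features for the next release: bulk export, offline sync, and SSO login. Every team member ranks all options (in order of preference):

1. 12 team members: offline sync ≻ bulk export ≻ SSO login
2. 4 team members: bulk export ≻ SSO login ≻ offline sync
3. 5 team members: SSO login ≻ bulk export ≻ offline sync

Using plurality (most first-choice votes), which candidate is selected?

First-place votes: bulk export 4, offline sync 12, SSO login 5.
offline sync has the most first-place votes.

offline sync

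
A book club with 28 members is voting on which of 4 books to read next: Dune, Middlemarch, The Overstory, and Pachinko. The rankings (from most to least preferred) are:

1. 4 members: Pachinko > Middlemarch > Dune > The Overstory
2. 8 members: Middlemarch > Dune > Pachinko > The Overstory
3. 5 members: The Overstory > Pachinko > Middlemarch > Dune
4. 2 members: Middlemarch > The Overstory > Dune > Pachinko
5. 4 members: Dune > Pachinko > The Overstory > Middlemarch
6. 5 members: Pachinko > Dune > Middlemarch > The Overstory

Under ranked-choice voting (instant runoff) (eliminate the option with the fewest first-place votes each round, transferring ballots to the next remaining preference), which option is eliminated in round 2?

The Overstory

Round 1: Dune 4, Middlemarch 10, The Overstory 5, Pachinko 9. Eliminate Dune.
Round 2: Middlemarch 10, The Overstory 5, Pachinko 13. Eliminate The Overstory.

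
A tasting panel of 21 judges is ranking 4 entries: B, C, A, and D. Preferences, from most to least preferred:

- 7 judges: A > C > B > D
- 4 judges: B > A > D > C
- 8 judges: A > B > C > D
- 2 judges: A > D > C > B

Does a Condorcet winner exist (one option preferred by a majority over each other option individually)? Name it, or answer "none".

A vs B: 17–4 for A.
A vs C: 21–0 for A.
A vs D: 21–0 for A.
A beats every other option head-to-head.

A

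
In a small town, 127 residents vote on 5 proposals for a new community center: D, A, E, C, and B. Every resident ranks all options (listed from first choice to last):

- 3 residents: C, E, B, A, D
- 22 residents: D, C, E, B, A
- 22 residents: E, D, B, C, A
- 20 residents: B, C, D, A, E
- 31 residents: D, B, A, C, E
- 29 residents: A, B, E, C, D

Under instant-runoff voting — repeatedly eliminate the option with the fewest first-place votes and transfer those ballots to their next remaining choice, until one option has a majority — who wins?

Round 1: D 53, A 29, E 22, C 3, B 20. Eliminate C.
Round 2: D 53, A 29, E 25, B 20. Eliminate B.
Round 3: D 73, A 29, E 25. D has a majority.

D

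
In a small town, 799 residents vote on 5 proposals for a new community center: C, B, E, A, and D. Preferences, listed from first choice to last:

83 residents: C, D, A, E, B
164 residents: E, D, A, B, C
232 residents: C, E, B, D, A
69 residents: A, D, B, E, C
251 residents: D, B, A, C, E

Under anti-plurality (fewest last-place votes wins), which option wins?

D

Last-place votes: C 233, B 83, E 251, A 232, D 0.
D is ranked last by the fewest voters, so D wins.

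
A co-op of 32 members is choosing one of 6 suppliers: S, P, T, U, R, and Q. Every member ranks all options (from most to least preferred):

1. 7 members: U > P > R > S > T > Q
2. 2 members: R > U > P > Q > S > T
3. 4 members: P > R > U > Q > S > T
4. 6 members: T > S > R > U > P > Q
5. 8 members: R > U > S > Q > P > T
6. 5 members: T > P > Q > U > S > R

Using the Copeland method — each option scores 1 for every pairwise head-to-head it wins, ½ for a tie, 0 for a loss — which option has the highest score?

R

S: beats T and Q; loses to P, U, and R → score 2.
P: beats S, T, and Q; ties R; loses to U → score 3.5.
T: beats Q; loses to S, P, U, and R → score 1.
U: beats S, P, T, and Q; loses to R → score 4.
R: beats S, T, U, and Q; ties P → score 4.5.
Q: loses to S, P, T, U, and R → score 0.
R has the best pairwise record.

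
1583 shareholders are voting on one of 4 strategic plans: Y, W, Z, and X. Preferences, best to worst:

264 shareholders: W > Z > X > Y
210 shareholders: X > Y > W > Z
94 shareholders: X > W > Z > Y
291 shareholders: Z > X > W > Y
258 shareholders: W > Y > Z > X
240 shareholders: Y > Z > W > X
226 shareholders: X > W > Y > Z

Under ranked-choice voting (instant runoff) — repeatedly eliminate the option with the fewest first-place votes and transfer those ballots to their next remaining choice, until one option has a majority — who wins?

Round 1: Y 240, W 522, Z 291, X 530. Eliminate Y.
Round 2: W 522, Z 531, X 530. Eliminate W.
Round 3: Z 1053, X 530. Z has a majority.

Z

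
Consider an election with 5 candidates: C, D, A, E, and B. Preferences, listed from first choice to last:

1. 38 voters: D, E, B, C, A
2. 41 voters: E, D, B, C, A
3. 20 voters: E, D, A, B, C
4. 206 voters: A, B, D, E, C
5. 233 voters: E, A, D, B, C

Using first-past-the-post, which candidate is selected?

E

First-place votes: C 0, D 38, A 206, E 294, B 0.
E has the most first-place votes.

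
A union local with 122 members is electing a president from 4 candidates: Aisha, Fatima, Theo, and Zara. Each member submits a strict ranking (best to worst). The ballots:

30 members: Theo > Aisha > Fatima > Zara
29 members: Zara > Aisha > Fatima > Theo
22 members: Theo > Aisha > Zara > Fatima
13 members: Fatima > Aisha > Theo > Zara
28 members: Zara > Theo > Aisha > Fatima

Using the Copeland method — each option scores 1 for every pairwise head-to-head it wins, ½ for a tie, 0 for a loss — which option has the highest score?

Theo

Aisha: beats Fatima and Zara; loses to Theo → score 2.
Fatima: loses to Aisha, Theo, and Zara → score 0.
Theo: beats Aisha, Fatima, and Zara → score 3.
Zara: beats Fatima; loses to Aisha and Theo → score 1.
Theo has the best pairwise record.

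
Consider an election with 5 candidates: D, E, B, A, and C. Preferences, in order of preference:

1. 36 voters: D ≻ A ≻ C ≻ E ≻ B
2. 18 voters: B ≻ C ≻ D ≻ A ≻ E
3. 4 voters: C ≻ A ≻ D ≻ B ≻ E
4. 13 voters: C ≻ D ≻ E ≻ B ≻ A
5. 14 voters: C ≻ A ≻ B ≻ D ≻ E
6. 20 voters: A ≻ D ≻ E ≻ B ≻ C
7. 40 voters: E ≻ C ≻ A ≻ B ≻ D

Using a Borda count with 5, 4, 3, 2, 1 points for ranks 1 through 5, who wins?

D: 36·5 + 18·3 + 4·3 + 13·4 + 14·2 + 20·4 + 40·1 = 446
E: 36·2 + 18·1 + 4·1 + 13·3 + 14·1 + 20·3 + 40·5 = 407
B: 36·1 + 18·5 + 4·2 + 13·2 + 14·3 + 20·2 + 40·2 = 322
A: 36·4 + 18·2 + 4·4 + 13·1 + 14·4 + 20·5 + 40·3 = 485
C: 36·3 + 18·4 + 4·5 + 13·5 + 14·5 + 20·1 + 40·4 = 515
C has the highest Borda score (515).

C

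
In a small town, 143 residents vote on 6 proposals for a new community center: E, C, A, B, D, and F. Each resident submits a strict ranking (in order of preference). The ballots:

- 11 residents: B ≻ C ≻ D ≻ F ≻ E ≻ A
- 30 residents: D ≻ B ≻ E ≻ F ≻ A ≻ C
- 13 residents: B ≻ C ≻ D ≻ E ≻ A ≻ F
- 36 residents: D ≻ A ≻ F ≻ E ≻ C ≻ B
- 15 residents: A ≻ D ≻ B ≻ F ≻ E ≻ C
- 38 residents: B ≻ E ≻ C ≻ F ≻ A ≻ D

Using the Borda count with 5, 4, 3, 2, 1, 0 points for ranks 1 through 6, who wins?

E: 11·1 + 30·3 + 13·2 + 36·2 + 15·1 + 38·4 = 366
C: 11·4 + 30·0 + 13·4 + 36·1 + 15·0 + 38·3 = 246
A: 11·0 + 30·1 + 13·1 + 36·4 + 15·5 + 38·1 = 300
B: 11·5 + 30·4 + 13·5 + 36·0 + 15·3 + 38·5 = 475
D: 11·3 + 30·5 + 13·3 + 36·5 + 15·4 + 38·0 = 462
F: 11·2 + 30·2 + 13·0 + 36·3 + 15·2 + 38·2 = 296
B has the highest Borda score (475).

B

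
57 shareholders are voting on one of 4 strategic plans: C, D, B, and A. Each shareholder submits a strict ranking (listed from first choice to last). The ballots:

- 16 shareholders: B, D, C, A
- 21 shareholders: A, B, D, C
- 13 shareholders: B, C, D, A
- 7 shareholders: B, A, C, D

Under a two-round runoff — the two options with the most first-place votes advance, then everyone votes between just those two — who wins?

Round 1 first-place votes: C 0, D 0, B 36, A 21.
B and A advance.
Runoff: B is preferred to A by 36 voters; A by 21.
B wins the runoff.

B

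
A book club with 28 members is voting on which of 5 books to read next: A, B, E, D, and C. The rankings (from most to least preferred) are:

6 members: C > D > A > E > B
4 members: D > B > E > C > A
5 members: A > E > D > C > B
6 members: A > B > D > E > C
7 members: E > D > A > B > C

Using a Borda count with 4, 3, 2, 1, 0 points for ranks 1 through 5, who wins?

D

A: 6·2 + 4·0 + 5·4 + 6·4 + 7·2 = 70
B: 6·0 + 4·3 + 5·0 + 6·3 + 7·1 = 37
E: 6·1 + 4·2 + 5·3 + 6·1 + 7·4 = 63
D: 6·3 + 4·4 + 5·2 + 6·2 + 7·3 = 77
C: 6·4 + 4·1 + 5·1 + 6·0 + 7·0 = 33
D has the highest Borda score (77).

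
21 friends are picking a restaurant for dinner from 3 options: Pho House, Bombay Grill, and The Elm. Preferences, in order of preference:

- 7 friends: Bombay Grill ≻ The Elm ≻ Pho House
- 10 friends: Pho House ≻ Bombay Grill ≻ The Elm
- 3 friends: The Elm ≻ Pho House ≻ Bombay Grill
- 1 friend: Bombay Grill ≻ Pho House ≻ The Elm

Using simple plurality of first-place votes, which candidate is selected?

Pho House

First-place votes: Pho House 10, Bombay Grill 8, The Elm 3.
Pho House has the most first-place votes.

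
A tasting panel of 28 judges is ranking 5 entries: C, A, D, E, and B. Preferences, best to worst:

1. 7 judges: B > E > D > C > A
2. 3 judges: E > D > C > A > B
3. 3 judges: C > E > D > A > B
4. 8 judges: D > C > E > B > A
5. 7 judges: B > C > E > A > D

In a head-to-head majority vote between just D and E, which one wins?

E

Voters preferring D to E: 8; preferring E to D: 20.
E wins the head-to-head.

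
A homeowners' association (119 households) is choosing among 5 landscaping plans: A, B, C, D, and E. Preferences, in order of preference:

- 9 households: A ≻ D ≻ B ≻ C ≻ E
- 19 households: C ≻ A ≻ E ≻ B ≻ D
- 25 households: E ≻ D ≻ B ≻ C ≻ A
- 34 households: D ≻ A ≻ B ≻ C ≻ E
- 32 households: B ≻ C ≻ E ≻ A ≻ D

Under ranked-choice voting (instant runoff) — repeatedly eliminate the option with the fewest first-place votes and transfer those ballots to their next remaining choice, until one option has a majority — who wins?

Round 1: A 9, B 32, C 19, D 34, E 25. Eliminate A.
Round 2: B 32, C 19, D 43, E 25. Eliminate C.
Round 3: B 32, D 43, E 44. Eliminate B.
Round 4: D 43, E 76. E has a majority.

E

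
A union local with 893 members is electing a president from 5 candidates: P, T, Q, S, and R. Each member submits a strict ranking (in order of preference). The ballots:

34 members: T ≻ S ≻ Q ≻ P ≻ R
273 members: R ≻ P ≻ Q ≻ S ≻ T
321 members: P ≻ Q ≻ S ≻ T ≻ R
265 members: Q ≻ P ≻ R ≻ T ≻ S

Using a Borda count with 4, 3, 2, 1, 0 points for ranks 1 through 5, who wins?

P

P: 34·1 + 273·3 + 321·4 + 265·3 = 2932
T: 34·4 + 273·0 + 321·1 + 265·1 = 722
Q: 34·2 + 273·2 + 321·3 + 265·4 = 2637
S: 34·3 + 273·1 + 321·2 + 265·0 = 1017
R: 34·0 + 273·4 + 321·0 + 265·2 = 1622
P has the highest Borda score (2932).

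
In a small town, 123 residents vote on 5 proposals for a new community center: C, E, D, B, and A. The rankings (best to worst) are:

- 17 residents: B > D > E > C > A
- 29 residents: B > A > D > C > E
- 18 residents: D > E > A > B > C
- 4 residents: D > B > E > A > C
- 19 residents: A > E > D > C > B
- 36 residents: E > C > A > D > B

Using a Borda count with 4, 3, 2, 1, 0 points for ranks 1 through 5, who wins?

C: 17·1 + 29·1 + 18·0 + 4·0 + 19·1 + 36·3 = 173
E: 17·2 + 29·0 + 18·3 + 4·2 + 19·3 + 36·4 = 297
D: 17·3 + 29·2 + 18·4 + 4·4 + 19·2 + 36·1 = 271
B: 17·4 + 29·4 + 18·1 + 4·3 + 19·0 + 36·0 = 214
A: 17·0 + 29·3 + 18·2 + 4·1 + 19·4 + 36·2 = 275
E has the highest Borda score (297).

E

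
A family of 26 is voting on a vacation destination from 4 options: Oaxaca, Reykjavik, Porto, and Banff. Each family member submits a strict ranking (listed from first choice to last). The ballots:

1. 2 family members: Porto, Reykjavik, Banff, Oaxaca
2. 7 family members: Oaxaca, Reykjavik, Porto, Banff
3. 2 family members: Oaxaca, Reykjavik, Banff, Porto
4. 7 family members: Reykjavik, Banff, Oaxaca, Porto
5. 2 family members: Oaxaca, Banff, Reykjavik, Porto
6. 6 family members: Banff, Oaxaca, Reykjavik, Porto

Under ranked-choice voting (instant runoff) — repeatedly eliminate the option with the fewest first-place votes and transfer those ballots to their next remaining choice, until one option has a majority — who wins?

Oaxaca

Round 1: Oaxaca 11, Reykjavik 7, Porto 2, Banff 6. Eliminate Porto.
Round 2: Oaxaca 11, Reykjavik 9, Banff 6. Eliminate Banff.
Round 3: Oaxaca 17, Reykjavik 9. Oaxaca has a majority.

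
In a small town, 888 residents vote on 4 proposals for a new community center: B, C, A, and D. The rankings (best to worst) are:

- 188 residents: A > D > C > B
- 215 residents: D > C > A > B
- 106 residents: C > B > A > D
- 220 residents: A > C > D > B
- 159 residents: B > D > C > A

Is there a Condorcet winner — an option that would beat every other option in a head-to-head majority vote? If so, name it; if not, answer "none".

none

Checking pairwise contests:
C beats B 729–159.
D beats C 562–326.
C beats A 480–408.
A beats D 514–374.
Every option loses at least one head-to-head, so there is no Condorcet winner.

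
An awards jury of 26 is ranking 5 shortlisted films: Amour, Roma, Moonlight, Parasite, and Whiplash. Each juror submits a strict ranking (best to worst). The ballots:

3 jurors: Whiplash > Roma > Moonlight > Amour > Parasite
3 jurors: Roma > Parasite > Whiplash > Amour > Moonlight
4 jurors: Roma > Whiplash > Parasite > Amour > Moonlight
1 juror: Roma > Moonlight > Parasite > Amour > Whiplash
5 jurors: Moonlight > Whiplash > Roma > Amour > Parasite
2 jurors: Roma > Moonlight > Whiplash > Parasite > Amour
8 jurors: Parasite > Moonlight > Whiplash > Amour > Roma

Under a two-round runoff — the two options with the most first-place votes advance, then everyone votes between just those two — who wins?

Roma

Round 1 first-place votes: Amour 0, Roma 10, Moonlight 5, Parasite 8, Whiplash 3.
Roma and Parasite advance.
Runoff: Roma is preferred to Parasite by 18 voters; Parasite by 8.
Roma wins the runoff.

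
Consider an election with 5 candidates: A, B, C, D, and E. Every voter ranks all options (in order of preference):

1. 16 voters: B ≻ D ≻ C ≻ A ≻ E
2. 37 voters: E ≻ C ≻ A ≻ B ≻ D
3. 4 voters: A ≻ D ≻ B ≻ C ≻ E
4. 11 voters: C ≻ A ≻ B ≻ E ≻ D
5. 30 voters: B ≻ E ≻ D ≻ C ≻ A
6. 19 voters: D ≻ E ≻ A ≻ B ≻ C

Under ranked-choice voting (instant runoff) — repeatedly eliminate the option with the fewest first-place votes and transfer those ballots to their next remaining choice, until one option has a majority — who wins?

B

Round 1: A 4, B 46, C 11, D 19, E 37. Eliminate A.
Round 2: B 46, C 11, D 23, E 37. Eliminate C.
Round 3: B 57, D 23, E 37. Eliminate D.
Round 4: B 61, E 56. B has a majority.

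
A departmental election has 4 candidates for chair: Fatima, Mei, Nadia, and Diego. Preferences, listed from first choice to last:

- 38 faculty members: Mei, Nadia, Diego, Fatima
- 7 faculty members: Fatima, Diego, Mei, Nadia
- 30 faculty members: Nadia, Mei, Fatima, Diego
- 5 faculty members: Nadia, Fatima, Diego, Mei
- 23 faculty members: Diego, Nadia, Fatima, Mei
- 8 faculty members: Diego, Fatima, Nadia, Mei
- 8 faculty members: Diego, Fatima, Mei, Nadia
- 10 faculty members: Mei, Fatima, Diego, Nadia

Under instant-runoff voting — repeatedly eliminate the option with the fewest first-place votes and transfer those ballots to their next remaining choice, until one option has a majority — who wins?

Round 1: Fatima 7, Mei 48, Nadia 35, Diego 39. Eliminate Fatima.
Round 2: Mei 48, Nadia 35, Diego 46. Eliminate Nadia.
Round 3: Mei 78, Diego 51. Mei has a majority.

Mei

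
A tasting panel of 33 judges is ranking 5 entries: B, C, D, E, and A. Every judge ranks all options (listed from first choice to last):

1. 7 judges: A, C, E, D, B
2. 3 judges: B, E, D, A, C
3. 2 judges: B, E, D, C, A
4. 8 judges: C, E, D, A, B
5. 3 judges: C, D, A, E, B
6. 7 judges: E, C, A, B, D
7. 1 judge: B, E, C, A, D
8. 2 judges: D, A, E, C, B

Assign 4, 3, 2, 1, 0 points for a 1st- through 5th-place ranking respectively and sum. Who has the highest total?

B: 7·0 + 3·4 + 2·4 + 8·0 + 3·0 + 7·1 + 1·4 + 2·0 = 31
C: 7·3 + 3·0 + 2·1 + 8·4 + 3·4 + 7·3 + 1·2 + 2·1 = 92
D: 7·1 + 3·2 + 2·2 + 8·2 + 3·3 + 7·0 + 1·0 + 2·4 = 50
E: 7·2 + 3·3 + 2·3 + 8·3 + 3·1 + 7·4 + 1·3 + 2·2 = 91
A: 7·4 + 3·1 + 2·0 + 8·1 + 3·2 + 7·2 + 1·1 + 2·3 = 66
C has the highest Borda score (92).

C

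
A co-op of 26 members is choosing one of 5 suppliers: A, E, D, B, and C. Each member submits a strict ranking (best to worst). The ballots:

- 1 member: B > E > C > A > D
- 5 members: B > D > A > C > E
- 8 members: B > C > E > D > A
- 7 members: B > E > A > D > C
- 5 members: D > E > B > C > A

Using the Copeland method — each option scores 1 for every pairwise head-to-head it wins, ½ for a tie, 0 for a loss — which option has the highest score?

A: loses to E, D, B, and C → score 0.
E: beats A and D; ties C; loses to B → score 2.5.
D: beats A and C; loses to E and B → score 2.
B: beats A, E, D, and C → score 4.
C: beats A; ties E; loses to D and B → score 1.5.
B has the best pairwise record.

B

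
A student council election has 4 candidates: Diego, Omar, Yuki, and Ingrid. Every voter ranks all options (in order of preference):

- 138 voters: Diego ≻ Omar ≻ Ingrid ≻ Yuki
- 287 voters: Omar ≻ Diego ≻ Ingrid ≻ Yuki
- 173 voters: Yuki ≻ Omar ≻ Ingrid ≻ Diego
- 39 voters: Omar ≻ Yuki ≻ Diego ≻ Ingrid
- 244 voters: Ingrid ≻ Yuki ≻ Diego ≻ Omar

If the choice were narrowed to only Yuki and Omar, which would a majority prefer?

Omar

Voters preferring Yuki to Omar: 417; preferring Omar to Yuki: 464.
Omar wins the head-to-head.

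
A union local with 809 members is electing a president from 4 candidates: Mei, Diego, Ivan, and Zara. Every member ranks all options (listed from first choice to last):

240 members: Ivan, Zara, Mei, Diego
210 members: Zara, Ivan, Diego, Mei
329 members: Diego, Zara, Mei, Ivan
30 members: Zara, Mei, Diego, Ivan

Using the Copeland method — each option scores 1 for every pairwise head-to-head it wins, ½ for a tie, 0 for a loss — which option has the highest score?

Zara

Mei: loses to Diego, Ivan, and Zara → score 0.
Diego: beats Mei; loses to Ivan and Zara → score 1.
Ivan: beats Mei and Diego; loses to Zara → score 2.
Zara: beats Mei, Diego, and Ivan → score 3.
Zara has the best pairwise record.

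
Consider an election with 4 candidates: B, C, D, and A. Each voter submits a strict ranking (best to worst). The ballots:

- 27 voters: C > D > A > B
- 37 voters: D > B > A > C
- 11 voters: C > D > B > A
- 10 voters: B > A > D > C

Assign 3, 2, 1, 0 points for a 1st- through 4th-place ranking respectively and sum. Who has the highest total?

B: 27·0 + 37·2 + 11·1 + 10·3 = 115
C: 27·3 + 37·0 + 11·3 + 10·0 = 114
D: 27·2 + 37·3 + 11·2 + 10·1 = 197
A: 27·1 + 37·1 + 11·0 + 10·2 = 84
D has the highest Borda score (197).

D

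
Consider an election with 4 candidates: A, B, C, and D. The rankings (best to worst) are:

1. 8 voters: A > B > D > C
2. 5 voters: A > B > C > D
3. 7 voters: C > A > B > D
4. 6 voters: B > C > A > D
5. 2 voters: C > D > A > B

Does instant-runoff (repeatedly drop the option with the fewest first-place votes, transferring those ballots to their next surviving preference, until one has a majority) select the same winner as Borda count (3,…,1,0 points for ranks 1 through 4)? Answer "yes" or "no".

no

Instant-runoff — R1 A 13, B 6, C 9, D 0 (D out); R2 A 13, B 6, C 9 (B out); R3 A 13, C 15 (C winner). Winner: C.
Borda — scores: A 61, B 51, C 44, D 12. Winner: A.
The two methods disagree.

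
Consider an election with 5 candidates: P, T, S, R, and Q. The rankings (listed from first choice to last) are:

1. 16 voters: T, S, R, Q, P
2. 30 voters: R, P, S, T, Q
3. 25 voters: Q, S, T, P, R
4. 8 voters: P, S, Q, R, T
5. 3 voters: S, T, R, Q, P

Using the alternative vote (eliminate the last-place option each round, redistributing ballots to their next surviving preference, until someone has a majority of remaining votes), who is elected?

R

Round 1: P 8, T 16, S 3, R 30, Q 25. Eliminate S.
Round 2: P 8, T 19, R 30, Q 25. Eliminate P.
Round 3: T 19, R 30, Q 33. Eliminate T.
Round 4: R 49, Q 33. R has a majority.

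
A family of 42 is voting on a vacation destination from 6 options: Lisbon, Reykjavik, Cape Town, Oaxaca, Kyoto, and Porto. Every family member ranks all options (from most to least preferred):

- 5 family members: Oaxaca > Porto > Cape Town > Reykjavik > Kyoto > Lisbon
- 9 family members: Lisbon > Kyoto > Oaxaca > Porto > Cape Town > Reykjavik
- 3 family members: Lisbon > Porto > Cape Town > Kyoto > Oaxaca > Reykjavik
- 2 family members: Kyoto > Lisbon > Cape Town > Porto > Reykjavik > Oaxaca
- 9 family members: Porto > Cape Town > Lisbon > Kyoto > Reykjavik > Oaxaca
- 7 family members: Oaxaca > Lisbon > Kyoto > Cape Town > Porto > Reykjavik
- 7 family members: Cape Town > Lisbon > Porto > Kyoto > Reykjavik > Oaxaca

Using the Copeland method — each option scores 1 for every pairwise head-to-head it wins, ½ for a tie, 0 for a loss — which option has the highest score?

Lisbon

Lisbon: beats Reykjavik, Oaxaca, Kyoto, and Porto; ties Cape Town → score 4.5.
Reykjavik: loses to Lisbon, Cape Town, Oaxaca, Kyoto, and Porto → score 0.
Cape Town: beats Reykjavik and Kyoto; ties Lisbon and Oaxaca; loses to Porto → score 3.
Oaxaca: beats Reykjavik; ties Cape Town and Porto; loses to Lisbon and Kyoto → score 2.
Kyoto: beats Reykjavik and Oaxaca; loses to Lisbon, Cape Town, and Porto → score 2.
Porto: beats Reykjavik, Cape Town, and Kyoto; ties Oaxaca; loses to Lisbon → score 3.5.
Lisbon has the best pairwise record.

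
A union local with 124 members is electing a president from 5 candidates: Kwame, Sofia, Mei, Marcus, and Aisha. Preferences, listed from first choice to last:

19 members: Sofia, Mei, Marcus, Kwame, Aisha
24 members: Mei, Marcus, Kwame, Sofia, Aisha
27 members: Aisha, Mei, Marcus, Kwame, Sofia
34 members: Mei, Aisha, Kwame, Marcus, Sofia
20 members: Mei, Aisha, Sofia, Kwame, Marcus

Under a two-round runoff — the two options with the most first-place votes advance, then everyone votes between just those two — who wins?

Mei

Round 1 first-place votes: Kwame 0, Sofia 19, Mei 78, Marcus 0, Aisha 27.
Mei and Aisha advance.
Runoff: Mei is preferred to Aisha by 97 voters; Aisha by 27.
Mei wins the runoff.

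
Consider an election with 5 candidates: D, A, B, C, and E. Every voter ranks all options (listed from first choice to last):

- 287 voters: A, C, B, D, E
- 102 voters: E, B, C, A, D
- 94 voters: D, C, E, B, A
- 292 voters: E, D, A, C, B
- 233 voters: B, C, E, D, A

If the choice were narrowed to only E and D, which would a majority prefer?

Voters preferring E to D: 627; preferring D to E: 381.
E wins the head-to-head.

E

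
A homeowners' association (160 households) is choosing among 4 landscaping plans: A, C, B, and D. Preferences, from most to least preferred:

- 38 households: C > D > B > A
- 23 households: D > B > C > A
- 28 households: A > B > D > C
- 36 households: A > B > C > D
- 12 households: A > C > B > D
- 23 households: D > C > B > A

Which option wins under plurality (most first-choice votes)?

First-place votes: A 76, C 38, B 0, D 46.
A has the most first-place votes.

A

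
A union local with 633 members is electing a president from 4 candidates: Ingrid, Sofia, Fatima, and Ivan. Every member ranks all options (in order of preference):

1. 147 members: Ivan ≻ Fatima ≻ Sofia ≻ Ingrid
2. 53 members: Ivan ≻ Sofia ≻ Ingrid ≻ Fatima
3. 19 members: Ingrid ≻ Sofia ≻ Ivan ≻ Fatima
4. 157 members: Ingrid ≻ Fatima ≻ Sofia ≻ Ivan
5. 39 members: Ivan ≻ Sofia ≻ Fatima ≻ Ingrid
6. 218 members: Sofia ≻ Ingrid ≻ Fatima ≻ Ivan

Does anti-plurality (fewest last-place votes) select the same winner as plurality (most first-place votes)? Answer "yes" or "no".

no

Anti-plurality — last-place votes: Ingrid 186, Sofia 0, Fatima 72, Ivan 375. Winner: Sofia.
Plurality — first-place votes: Ingrid 176, Sofia 218, Fatima 0, Ivan 239. Winner: Ivan.
The two methods disagree.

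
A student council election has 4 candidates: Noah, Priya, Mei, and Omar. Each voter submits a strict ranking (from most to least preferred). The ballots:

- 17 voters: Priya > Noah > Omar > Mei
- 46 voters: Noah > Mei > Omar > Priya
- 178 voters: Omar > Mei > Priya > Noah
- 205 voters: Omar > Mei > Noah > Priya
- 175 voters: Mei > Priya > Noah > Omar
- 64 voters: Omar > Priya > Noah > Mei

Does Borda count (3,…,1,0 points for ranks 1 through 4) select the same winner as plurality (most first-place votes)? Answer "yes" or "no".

Borda — scores: Noah 616, Priya 707, Mei 1383, Omar 1404. Winner: Omar.
Plurality — first-place votes: Noah 46, Priya 17, Mei 175, Omar 447. Winner: Omar.
The two methods agree.

yes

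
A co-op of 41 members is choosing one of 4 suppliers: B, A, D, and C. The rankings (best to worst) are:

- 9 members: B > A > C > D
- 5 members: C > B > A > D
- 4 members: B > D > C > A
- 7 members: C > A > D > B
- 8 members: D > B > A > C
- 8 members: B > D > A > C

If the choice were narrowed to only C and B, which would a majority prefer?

Voters preferring C to B: 12; preferring B to C: 29.
B wins the head-to-head.

B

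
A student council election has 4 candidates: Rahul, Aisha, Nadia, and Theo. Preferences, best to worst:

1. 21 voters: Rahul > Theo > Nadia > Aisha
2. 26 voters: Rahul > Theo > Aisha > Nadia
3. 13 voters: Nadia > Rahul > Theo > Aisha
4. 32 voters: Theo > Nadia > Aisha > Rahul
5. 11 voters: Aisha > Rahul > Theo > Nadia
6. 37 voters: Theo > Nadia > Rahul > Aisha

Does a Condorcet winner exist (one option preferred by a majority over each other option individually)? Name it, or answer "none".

Checking pairwise contests:
Nadia beats Rahul 82–58.
Rahul beats Aisha 97–43.
Theo beats Nadia 127–13.
Rahul beats Theo 71–69.
Every option loses at least one head-to-head, so there is no Condorcet winner.

none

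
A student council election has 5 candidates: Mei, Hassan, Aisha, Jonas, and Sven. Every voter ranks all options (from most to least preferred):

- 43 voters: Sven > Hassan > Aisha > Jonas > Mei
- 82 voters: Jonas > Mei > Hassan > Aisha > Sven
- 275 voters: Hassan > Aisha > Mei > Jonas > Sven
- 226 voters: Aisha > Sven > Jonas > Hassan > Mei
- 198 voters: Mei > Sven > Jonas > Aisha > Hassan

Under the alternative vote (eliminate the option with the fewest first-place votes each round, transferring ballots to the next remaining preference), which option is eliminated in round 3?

Aisha

Round 1: Mei 198, Hassan 275, Aisha 226, Jonas 82, Sven 43. Eliminate Sven.
Round 2: Mei 198, Hassan 318, Aisha 226, Jonas 82. Eliminate Jonas.
Round 3: Mei 280, Hassan 318, Aisha 226. Eliminate Aisha.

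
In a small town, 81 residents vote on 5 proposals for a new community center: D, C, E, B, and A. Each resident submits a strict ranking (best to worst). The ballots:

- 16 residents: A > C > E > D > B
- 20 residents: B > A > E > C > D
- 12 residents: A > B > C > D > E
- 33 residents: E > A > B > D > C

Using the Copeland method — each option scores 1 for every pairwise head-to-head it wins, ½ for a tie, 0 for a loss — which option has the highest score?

A

D: loses to C, E, B, and A → score 0.
C: beats D; loses to E, B, and A → score 1.
E: beats D, C, and B; loses to A → score 3.
B: beats D and C; loses to E and A → score 2.
A: beats D, C, E, and B → score 4.
A has the best pairwise record.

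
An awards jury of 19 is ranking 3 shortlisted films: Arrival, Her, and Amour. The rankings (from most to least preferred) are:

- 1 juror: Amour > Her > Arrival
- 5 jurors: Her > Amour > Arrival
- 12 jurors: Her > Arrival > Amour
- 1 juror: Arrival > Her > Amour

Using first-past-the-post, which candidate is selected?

Her

First-place votes: Arrival 1, Her 17, Amour 1.
Her has the most first-place votes.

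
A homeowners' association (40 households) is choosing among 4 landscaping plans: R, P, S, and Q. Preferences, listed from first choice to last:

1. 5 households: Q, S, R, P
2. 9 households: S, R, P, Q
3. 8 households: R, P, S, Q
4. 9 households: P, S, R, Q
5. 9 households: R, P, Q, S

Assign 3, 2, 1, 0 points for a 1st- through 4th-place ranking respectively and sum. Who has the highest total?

R: 5·1 + 9·2 + 8·3 + 9·1 + 9·3 = 83
P: 5·0 + 9·1 + 8·2 + 9·3 + 9·2 = 70
S: 5·2 + 9·3 + 8·1 + 9·2 + 9·0 = 63
Q: 5·3 + 9·0 + 8·0 + 9·0 + 9·1 = 24
R has the highest Borda score (83).

R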